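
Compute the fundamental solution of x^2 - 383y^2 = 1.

(x, y) = (18768, 959)

First expand sqrt(383) as a continued fraction. With x_i = (sqrt(383) + m_i)/d_i and (m_0, d_0) = (0, 1): a_0 = floor(sqrt(383)) = 19, since 19^2 = 361 <= 383 < 400 = 20^2.
Iterate m_{i+1} = d_i*a_i - m_i, d_{i+1} = (383 - m_{i+1}^2)/d_i, a_{i+1} = floor((a_0 + m_{i+1})/d_{i+1}):
  m_1 = 1*19 - 0 = 19, d_1 = (383 - 19^2)/1 = 22/1 = 22, a_1 = floor((19 + 19)/22) = 1.
  m_2 = 22*1 - 19 = 3, d_2 = (383 - 3^2)/22 = 374/22 = 17, a_2 = floor((19 + 3)/17) = 1.
  m_3 = 17*1 - 3 = 14, d_3 = (383 - 14^2)/17 = 187/17 = 11, a_3 = floor((19 + 14)/11) = 3.
  m_4 = 11*3 - 14 = 19, d_4 = (383 - 19^2)/11 = 22/11 = 2, a_4 = floor((19 + 19)/2) = 19.
  m_5 = 2*19 - 19 = 19, d_5 = (383 - 19^2)/2 = 22/2 = 11, a_5 = floor((19 + 19)/11) = 3.
  m_6 = 11*3 - 19 = 14, d_6 = (383 - 14^2)/11 = 187/11 = 17, a_6 = floor((19 + 14)/17) = 1.
  m_7 = 17*1 - 14 = 3, d_7 = (383 - 3^2)/17 = 374/17 = 22, a_7 = floor((19 + 3)/22) = 1.
  m_8 = 22*1 - 3 = 19, d_8 = (383 - 19^2)/22 = 22/22 = 1, a_8 = floor((19 + 19)/1) = 38.
  m_9 = 1*38 - 19 = 19, d_9 = (383 - 19^2)/1 = 22/1 = 22: (m_9, d_9) = (m_1, d_1) = (19, 22), so from here the quotients repeat a_1, ..., a_8; the period length is 8.
So sqrt(383) = [19; (1, 1, 3, 19, 3, 1, 1, 38)] with period length k = 8.
k is even, so the fundamental solution of x^2 - 383y^2 = 1 is (p_{k-1}, q_{k-1}) = (p_7, q_7); compute convergents through index 7.
Convergents (p_i = a_i*p_{i-1} + p_{i-2}, q_i = a_i*q_{i-1} + q_{i-2} with p_{-2}=0, p_{-1}=1, q_{-2}=1, q_{-1}=0):
  i=0: a_0=19, p_0 = 19*1 + 0 = 19, q_0 = 19*0 + 1 = 1.
  i=1: a_1=1, p_1 = 1*19 + 1 = 20, q_1 = 1*1 + 0 = 1.
  i=2: a_2=1, p_2 = 1*20 + 19 = 39, q_2 = 1*1 + 1 = 2.
  i=3: a_3=3, p_3 = 3*39 + 20 = 137, q_3 = 3*2 + 1 = 7.
  i=4: a_4=19, p_4 = 19*137 + 39 = 2642, q_4 = 19*7 + 2 = 135.
  i=5: a_5=3, p_5 = 3*2642 + 137 = 8063, q_5 = 3*135 + 7 = 412.
  i=6: a_6=1, p_6 = 1*8063 + 2642 = 10705, q_6 = 1*412 + 135 = 547.
  i=7: a_7=1, p_7 = 1*10705 + 8063 = 18768, q_7 = 1*547 + 412 = 959.
Check: 18768^2 - 383*959^2 = 352237824 - 352237823 = 1, so (x, y) = (18768, 959) solves the equation, and by the theorem it is the least positive solution.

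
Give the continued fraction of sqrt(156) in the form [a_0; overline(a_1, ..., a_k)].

Write x_i = (sqrt(156) + m_i)/d_i with (m_0, d_0) = (0, 1). a_0 = floor(sqrt(156)) = 12, since 12^2 = 144 <= 156 < 169 = 13^2.
Iterate m_{i+1} = d_i*a_i - m_i, d_{i+1} = (156 - m_{i+1}^2)/d_i, a_{i+1} = floor((a_0 + m_{i+1})/d_{i+1}):
  m_1 = 1*12 - 0 = 12, d_1 = (156 - 12^2)/1 = 12/1 = 12, a_1 = floor((12 + 12)/12) = 2.
  m_2 = 12*2 - 12 = 12, d_2 = (156 - 12^2)/12 = 12/12 = 1, a_2 = floor((12 + 12)/1) = 24.
  m_3 = 1*24 - 12 = 12, d_3 = (156 - 12^2)/1 = 12/1 = 12: (m_3, d_3) = (m_1, d_1) = (12, 12), so from here the quotients repeat a_1, a_2; the period length is 2.
Hence the expansion of sqrt(156) is a_0 = 12 followed by the repeating block 2, 24 (period 2).

[12; overline(2, 24)]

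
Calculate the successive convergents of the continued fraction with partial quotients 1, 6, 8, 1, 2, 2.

Using the convergent recurrence p_i = a_i*p_{i-1} + p_{i-2}, q_i = a_i*q_{i-1} + q_{i-2} with p_{-2}=0, p_{-1}=1, q_{-2}=1, q_{-1}=0:
  i=0: a_0=1, p_0 = 1*1 + 0 = 1, q_0 = 1*0 + 1 = 1.
  i=1: a_1=6, p_1 = 6*1 + 1 = 7, q_1 = 6*1 + 0 = 6.
  i=2: a_2=8, p_2 = 8*7 + 1 = 57, q_2 = 8*6 + 1 = 49.
  i=3: a_3=1, p_3 = 1*57 + 7 = 64, q_3 = 1*49 + 6 = 55.
  i=4: a_4=2, p_4 = 2*64 + 57 = 185, q_4 = 2*55 + 49 = 159.
  i=5: a_5=2, p_5 = 2*185 + 64 = 434, q_5 = 2*159 + 55 = 373.

1/1, 7/6, 57/49, 64/55, 185/159, 434/373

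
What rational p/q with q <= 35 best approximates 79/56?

24/17

Expand x = 79/56 as a continued fraction with the Euclidean algorithm:
  79 = 1*56 + 23, so a_0 = 1.
  56 = 2*23 + 10, so a_1 = 2.
  23 = 2*10 + 3, so a_2 = 2.
  10 = 3*3 + 1, so a_3 = 3.
  3 = 3*1 + 0, so a_4 = 3.
so x = [1; 2, 2, 3, 3].
Convergents (p_i = a_i*p_{i-1} + p_{i-2}, q_i = a_i*q_{i-1} + q_{i-2} with p_{-2}=0, p_{-1}=1, q_{-2}=1, q_{-1}=0), until the denominator exceeds 35:
  i=0: a_0=1, p_0 = 1*1 + 0 = 1, q_0 = 1*0 + 1 = 1.
  i=1: a_1=2, p_1 = 2*1 + 1 = 3, q_1 = 2*1 + 0 = 2.
  i=2: a_2=2, p_2 = 2*3 + 1 = 7, q_2 = 2*2 + 1 = 5.
  i=3: a_3=3, p_3 = 3*7 + 3 = 24, q_3 = 3*5 + 2 = 17.
  i=4: a_4=3, p_4 = 3*24 + 7 = 79, q_4 = 3*17 + 5 = 56.
q_4 = 56 > 35, so the last convergent with denominator <= 35 is p_3/q_3 = 24/17.
The closest fraction with denominator <= 35 is either p_3/q_3 or the intermediate fraction (k*p_3 + p_2)/(k*q_3 + q_2) with the largest k >= 1 whose denominator stays <= 35; these approach x as k grows, and every other convergent or intermediate fraction in range is farther away.
Largest k: floor((35 - q_2)/q_3) = floor((35 - 5)/17) = 1.
That gives (1*24 + 7)/(1*17 + 5) = 31/22.
Compare the errors: |x - 24/17| = |79*17 - 24*56|/(56*17) = 1/952, and |x - 31/22| = |79*22 - 31*56|/(56*22) = 2/1232.
Cross-multiplying, 1*1232 = 1232 < 1904 = 2*952, so 1/952 is smaller: the convergent 24/17 is closer to x than 31/22.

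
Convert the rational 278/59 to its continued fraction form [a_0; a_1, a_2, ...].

[4; 1, 2, 2, 8]

Run the Euclidean algorithm on 278 and 59; the successive quotients are the partial quotients a_0, a_1, ... (each step inverts the fractional part left over by the previous one):
  278 = 4*59 + 42, so a_0 = 4.
  59 = 1*42 + 17, so a_1 = 1.
  42 = 2*17 + 8, so a_2 = 2.
  17 = 2*8 + 1, so a_3 = 2.
  8 = 8*1 + 0, so a_4 = 8.
The remainder reaches 0 after 5 divisions, so the expansion has 5 partial quotients, read off in order.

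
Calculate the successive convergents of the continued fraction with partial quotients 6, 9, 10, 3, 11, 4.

6/1, 55/9, 556/91, 1723/282, 19509/3193, 79759/13054

Using the convergent recurrence p_i = a_i*p_{i-1} + p_{i-2}, q_i = a_i*q_{i-1} + q_{i-2} with p_{-2}=0, p_{-1}=1, q_{-2}=1, q_{-1}=0:
  i=0: a_0=6, p_0 = 6*1 + 0 = 6, q_0 = 6*0 + 1 = 1.
  i=1: a_1=9, p_1 = 9*6 + 1 = 55, q_1 = 9*1 + 0 = 9.
  i=2: a_2=10, p_2 = 10*55 + 6 = 556, q_2 = 10*9 + 1 = 91.
  i=3: a_3=3, p_3 = 3*556 + 55 = 1723, q_3 = 3*91 + 9 = 282.
  i=4: a_4=11, p_4 = 11*1723 + 556 = 19509, q_4 = 11*282 + 91 = 3193.
  i=5: a_5=4, p_5 = 4*19509 + 1723 = 79759, q_5 = 4*3193 + 282 = 13054.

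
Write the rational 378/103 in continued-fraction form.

Run the Euclidean algorithm on 378 and 103; the successive quotients are the partial quotients a_0, a_1, ... (each step inverts the fractional part left over by the previous one):
  378 = 3*103 + 69, so a_0 = 3.
  103 = 1*69 + 34, so a_1 = 1.
  69 = 2*34 + 1, so a_2 = 2.
  34 = 34*1 + 0, so a_3 = 34.
The remainder reaches 0 after 4 divisions, so the expansion has 4 partial quotients, read off in order.

[3; 1, 2, 34]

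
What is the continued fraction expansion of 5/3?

[1; 1, 2]

Run the Euclidean algorithm on 5 and 3; the successive quotients are the partial quotients a_0, a_1, ... (each step inverts the fractional part left over by the previous one):
  5 = 1*3 + 2, so a_0 = 1.
  3 = 1*2 + 1, so a_1 = 1.
  2 = 2*1 + 0, so a_2 = 2.
The remainder reaches 0 after 3 divisions, so the expansion has 3 partial quotients, read off in order.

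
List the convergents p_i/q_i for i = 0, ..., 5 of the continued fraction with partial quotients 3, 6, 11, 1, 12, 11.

Using the convergent recurrence p_i = a_i*p_{i-1} + p_{i-2}, q_i = a_i*q_{i-1} + q_{i-2} with p_{-2}=0, p_{-1}=1, q_{-2}=1, q_{-1}=0:
  i=0: a_0=3, p_0 = 3*1 + 0 = 3, q_0 = 3*0 + 1 = 1.
  i=1: a_1=6, p_1 = 6*3 + 1 = 19, q_1 = 6*1 + 0 = 6.
  i=2: a_2=11, p_2 = 11*19 + 3 = 212, q_2 = 11*6 + 1 = 67.
  i=3: a_3=1, p_3 = 1*212 + 19 = 231, q_3 = 1*67 + 6 = 73.
  i=4: a_4=12, p_4 = 12*231 + 212 = 2984, q_4 = 12*73 + 67 = 943.
  i=5: a_5=11, p_5 = 11*2984 + 231 = 33055, q_5 = 11*943 + 73 = 10446.

3/1, 19/6, 212/67, 231/73, 2984/943, 33055/10446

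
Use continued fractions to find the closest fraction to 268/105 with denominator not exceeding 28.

Expand x = 268/105 as a continued fraction with the Euclidean algorithm:
  268 = 2*105 + 58, so a_0 = 2.
  105 = 1*58 + 47, so a_1 = 1.
  58 = 1*47 + 11, so a_2 = 1.
  47 = 4*11 + 3, so a_3 = 4.
  11 = 3*3 + 2, so a_4 = 3.
  3 = 1*2 + 1, so a_5 = 1.
  2 = 2*1 + 0, so a_6 = 2.
so x = [2; 1, 1, 4, 3, 1, 2].
Convergents (p_i = a_i*p_{i-1} + p_{i-2}, q_i = a_i*q_{i-1} + q_{i-2} with p_{-2}=0, p_{-1}=1, q_{-2}=1, q_{-1}=0), until the denominator exceeds 28:
  i=0: a_0=2, p_0 = 2*1 + 0 = 2, q_0 = 2*0 + 1 = 1.
  i=1: a_1=1, p_1 = 1*2 + 1 = 3, q_1 = 1*1 + 0 = 1.
  i=2: a_2=1, p_2 = 1*3 + 2 = 5, q_2 = 1*1 + 1 = 2.
  i=3: a_3=4, p_3 = 4*5 + 3 = 23, q_3 = 4*2 + 1 = 9.
  i=4: a_4=3, p_4 = 3*23 + 5 = 74, q_4 = 3*9 + 2 = 29.
q_4 = 29 > 28, so the last convergent with denominator <= 28 is p_3/q_3 = 23/9.
The closest fraction with denominator <= 28 is either p_3/q_3 or the intermediate fraction (k*p_3 + p_2)/(k*q_3 + q_2) with the largest k >= 1 whose denominator stays <= 28; these approach x as k grows, and every other convergent or intermediate fraction in range is farther away.
Largest k: floor((28 - q_2)/q_3) = floor((28 - 2)/9) = 2.
That gives (2*23 + 5)/(2*9 + 2) = 51/20.
Compare the errors: |x - 23/9| = |268*9 - 23*105|/(105*9) = 3/945, and |x - 51/20| = |268*20 - 51*105|/(105*20) = 5/2100.
Cross-multiplying, 5*945 = 4725 < 6300 = 3*2100, so 5/2100 is smaller: the intermediate fraction 51/20 is closer to x than 23/9.

51/20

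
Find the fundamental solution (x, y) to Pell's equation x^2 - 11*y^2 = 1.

First expand sqrt(11) as a continued fraction. With x_i = (sqrt(11) + m_i)/d_i and (m_0, d_0) = (0, 1): a_0 = floor(sqrt(11)) = 3, since 3^2 = 9 <= 11 < 16 = 4^2.
Iterate m_{i+1} = d_i*a_i - m_i, d_{i+1} = (11 - m_{i+1}^2)/d_i, a_{i+1} = floor((a_0 + m_{i+1})/d_{i+1}):
  m_1 = 1*3 - 0 = 3, d_1 = (11 - 3^2)/1 = 2/1 = 2, a_1 = floor((3 + 3)/2) = 3.
  m_2 = 2*3 - 3 = 3, d_2 = (11 - 3^2)/2 = 2/2 = 1, a_2 = floor((3 + 3)/1) = 6.
  m_3 = 1*6 - 3 = 3, d_3 = (11 - 3^2)/1 = 2/1 = 2: (m_3, d_3) = (m_1, d_1) = (3, 2), so from here the quotients repeat a_1, a_2; the period length is 2.
So sqrt(11) = [3; (3, 6)] with period length k = 2.
k is even, so the fundamental solution of x^2 - 11y^2 = 1 is (p_{k-1}, q_{k-1}) = (p_1, q_1); compute convergents through index 1.
Convergents (p_i = a_i*p_{i-1} + p_{i-2}, q_i = a_i*q_{i-1} + q_{i-2} with p_{-2}=0, p_{-1}=1, q_{-2}=1, q_{-1}=0):
  i=0: a_0=3, p_0 = 3*1 + 0 = 3, q_0 = 3*0 + 1 = 1.
  i=1: a_1=3, p_1 = 3*3 + 1 = 10, q_1 = 3*1 + 0 = 3.
Check: 10^2 - 11*3^2 = 100 - 99 = 1, so (x, y) = (10, 3) solves the equation, and by the theorem it is the least positive solution.

(x, y) = (10, 3)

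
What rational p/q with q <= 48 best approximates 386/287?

39/29

Expand x = 386/287 as a continued fraction with the Euclidean algorithm:
  386 = 1*287 + 99, so a_0 = 1.
  287 = 2*99 + 89, so a_1 = 2.
  99 = 1*89 + 10, so a_2 = 1.
  89 = 8*10 + 9, so a_3 = 8.
  10 = 1*9 + 1, so a_4 = 1.
  9 = 9*1 + 0, so a_5 = 9.
so x = [1; 2, 1, 8, 1, 9].
Convergents (p_i = a_i*p_{i-1} + p_{i-2}, q_i = a_i*q_{i-1} + q_{i-2} with p_{-2}=0, p_{-1}=1, q_{-2}=1, q_{-1}=0), until the denominator exceeds 48:
  i=0: a_0=1, p_0 = 1*1 + 0 = 1, q_0 = 1*0 + 1 = 1.
  i=1: a_1=2, p_1 = 2*1 + 1 = 3, q_1 = 2*1 + 0 = 2.
  i=2: a_2=1, p_2 = 1*3 + 1 = 4, q_2 = 1*2 + 1 = 3.
  i=3: a_3=8, p_3 = 8*4 + 3 = 35, q_3 = 8*3 + 2 = 26.
  i=4: a_4=1, p_4 = 1*35 + 4 = 39, q_4 = 1*26 + 3 = 29.
  i=5: a_5=9, p_5 = 9*39 + 35 = 386, q_5 = 9*29 + 26 = 287.
q_5 = 287 > 48, so the last convergent with denominator <= 48 is p_4/q_4 = 39/29.
The closest fraction with denominator <= 48 is either p_4/q_4 or the intermediate fraction (k*p_4 + p_3)/(k*q_4 + q_3) with the largest k >= 1 whose denominator stays <= 48; these approach x as k grows, and every other convergent or intermediate fraction in range is farther away.
Largest k: floor((48 - q_3)/q_4) = floor((48 - 26)/29) = 0.
Since k = 0, no intermediate fraction beyond p_4/q_4 has denominator <= 48, so the convergent 39/29 is the closest (its error is |386*29 - 39*287|/(287*29) = 1/8323).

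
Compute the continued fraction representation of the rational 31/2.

[15; 2]

Run the Euclidean algorithm on 31 and 2; the successive quotients are the partial quotients a_0, a_1, ... (each step inverts the fractional part left over by the previous one):
  31 = 15*2 + 1, so a_0 = 15.
  2 = 2*1 + 0, so a_1 = 2.
The remainder reaches 0 after 2 divisions, so the expansion has 2 partial quotients, read off in order.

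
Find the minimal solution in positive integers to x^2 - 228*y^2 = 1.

(x, y) = (151, 10)

First expand sqrt(228) as a continued fraction. With x_i = (sqrt(228) + m_i)/d_i and (m_0, d_0) = (0, 1): a_0 = floor(sqrt(228)) = 15, since 15^2 = 225 <= 228 < 256 = 16^2.
Iterate m_{i+1} = d_i*a_i - m_i, d_{i+1} = (228 - m_{i+1}^2)/d_i, a_{i+1} = floor((a_0 + m_{i+1})/d_{i+1}):
  m_1 = 1*15 - 0 = 15, d_1 = (228 - 15^2)/1 = 3/1 = 3, a_1 = floor((15 + 15)/3) = 10.
  m_2 = 3*10 - 15 = 15, d_2 = (228 - 15^2)/3 = 3/3 = 1, a_2 = floor((15 + 15)/1) = 30.
  m_3 = 1*30 - 15 = 15, d_3 = (228 - 15^2)/1 = 3/1 = 3: (m_3, d_3) = (m_1, d_1) = (15, 3), so from here the quotients repeat a_1, a_2; the period length is 2.
So sqrt(228) = [15; (10, 30)] with period length k = 2.
k is even, so the fundamental solution of x^2 - 228y^2 = 1 is (p_{k-1}, q_{k-1}) = (p_1, q_1); compute convergents through index 1.
Convergents (p_i = a_i*p_{i-1} + p_{i-2}, q_i = a_i*q_{i-1} + q_{i-2} with p_{-2}=0, p_{-1}=1, q_{-2}=1, q_{-1}=0):
  i=0: a_0=15, p_0 = 15*1 + 0 = 15, q_0 = 15*0 + 1 = 1.
  i=1: a_1=10, p_1 = 10*15 + 1 = 151, q_1 = 10*1 + 0 = 10.
Check: 151^2 - 228*10^2 = 22801 - 22800 = 1, so (x, y) = (151, 10) solves the equation, and by the theorem it is the least positive solution.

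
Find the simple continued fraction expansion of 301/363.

[0; 1, 4, 1, 5, 1, 8]

Run the Euclidean algorithm on 301 and 363; the successive quotients are the partial quotients a_0, a_1, ... (each step inverts the fractional part left over by the previous one):
  301 = 0*363 + 301, so a_0 = 0.
  363 = 1*301 + 62, so a_1 = 1.
  301 = 4*62 + 53, so a_2 = 4.
  62 = 1*53 + 9, so a_3 = 1.
  53 = 5*9 + 8, so a_4 = 5.
  9 = 1*8 + 1, so a_5 = 1.
  8 = 8*1 + 0, so a_6 = 8.
The remainder reaches 0 after 7 divisions, so the expansion has 7 partial quotients, read off in order.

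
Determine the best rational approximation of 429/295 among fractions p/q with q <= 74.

Expand x = 429/295 as a continued fraction with the Euclidean algorithm:
  429 = 1*295 + 134, so a_0 = 1.
  295 = 2*134 + 27, so a_1 = 2.
  134 = 4*27 + 26, so a_2 = 4.
  27 = 1*26 + 1, so a_3 = 1.
  26 = 26*1 + 0, so a_4 = 26.
so x = [1; 2, 4, 1, 26].
Convergents (p_i = a_i*p_{i-1} + p_{i-2}, q_i = a_i*q_{i-1} + q_{i-2} with p_{-2}=0, p_{-1}=1, q_{-2}=1, q_{-1}=0), until the denominator exceeds 74:
  i=0: a_0=1, p_0 = 1*1 + 0 = 1, q_0 = 1*0 + 1 = 1.
  i=1: a_1=2, p_1 = 2*1 + 1 = 3, q_1 = 2*1 + 0 = 2.
  i=2: a_2=4, p_2 = 4*3 + 1 = 13, q_2 = 4*2 + 1 = 9.
  i=3: a_3=1, p_3 = 1*13 + 3 = 16, q_3 = 1*9 + 2 = 11.
  i=4: a_4=26, p_4 = 26*16 + 13 = 429, q_4 = 26*11 + 9 = 295.
q_4 = 295 > 74, so the last convergent with denominator <= 74 is p_3/q_3 = 16/11.
The closest fraction with denominator <= 74 is either p_3/q_3 or the intermediate fraction (k*p_3 + p_2)/(k*q_3 + q_2) with the largest k >= 1 whose denominator stays <= 74; these approach x as k grows, and every other convergent or intermediate fraction in range is farther away.
Largest k: floor((74 - q_2)/q_3) = floor((74 - 9)/11) = 5.
That gives (5*16 + 13)/(5*11 + 9) = 93/64.
Compare the errors: |x - 16/11| = |429*11 - 16*295|/(295*11) = 1/3245, and |x - 93/64| = |429*64 - 93*295|/(295*64) = 21/18880.
Cross-multiplying, 1*18880 = 18880 < 68145 = 21*3245, so 1/3245 is smaller: the convergent 16/11 is closer to x than 93/64.

16/11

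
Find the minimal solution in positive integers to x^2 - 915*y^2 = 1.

First expand sqrt(915) as a continued fraction. With x_i = (sqrt(915) + m_i)/d_i and (m_0, d_0) = (0, 1): a_0 = floor(sqrt(915)) = 30, since 30^2 = 900 <= 915 < 961 = 31^2.
Iterate m_{i+1} = d_i*a_i - m_i, d_{i+1} = (915 - m_{i+1}^2)/d_i, a_{i+1} = floor((a_0 + m_{i+1})/d_{i+1}):
  m_1 = 1*30 - 0 = 30, d_1 = (915 - 30^2)/1 = 15/1 = 15, a_1 = floor((30 + 30)/15) = 4.
  m_2 = 15*4 - 30 = 30, d_2 = (915 - 30^2)/15 = 15/15 = 1, a_2 = floor((30 + 30)/1) = 60.
  m_3 = 1*60 - 30 = 30, d_3 = (915 - 30^2)/1 = 15/1 = 15: (m_3, d_3) = (m_1, d_1) = (30, 15), so from here the quotients repeat a_1, a_2; the period length is 2.
So sqrt(915) = [30; (4, 60)] with period length k = 2.
k is even, so the fundamental solution of x^2 - 915y^2 = 1 is (p_{k-1}, q_{k-1}) = (p_1, q_1); compute convergents through index 1.
Convergents (p_i = a_i*p_{i-1} + p_{i-2}, q_i = a_i*q_{i-1} + q_{i-2} with p_{-2}=0, p_{-1}=1, q_{-2}=1, q_{-1}=0):
  i=0: a_0=30, p_0 = 30*1 + 0 = 30, q_0 = 30*0 + 1 = 1.
  i=1: a_1=4, p_1 = 4*30 + 1 = 121, q_1 = 4*1 + 0 = 4.
Check: 121^2 - 915*4^2 = 14641 - 14640 = 1, so (x, y) = (121, 4) solves the equation, and by the theorem it is the least positive solution.

(x, y) = (121, 4)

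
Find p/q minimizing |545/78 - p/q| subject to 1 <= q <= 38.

7/1

Expand x = 545/78 as a continued fraction with the Euclidean algorithm:
  545 = 6*78 + 77, so a_0 = 6.
  78 = 1*77 + 1, so a_1 = 1.
  77 = 77*1 + 0, so a_2 = 77.
so x = [6; 1, 77].
Convergents (p_i = a_i*p_{i-1} + p_{i-2}, q_i = a_i*q_{i-1} + q_{i-2} with p_{-2}=0, p_{-1}=1, q_{-2}=1, q_{-1}=0), until the denominator exceeds 38:
  i=0: a_0=6, p_0 = 6*1 + 0 = 6, q_0 = 6*0 + 1 = 1.
  i=1: a_1=1, p_1 = 1*6 + 1 = 7, q_1 = 1*1 + 0 = 1.
  i=2: a_2=77, p_2 = 77*7 + 6 = 545, q_2 = 77*1 + 1 = 78.
q_2 = 78 > 38, so the last convergent with denominator <= 38 is p_1/q_1 = 7/1.
The closest fraction with denominator <= 38 is either p_1/q_1 or the intermediate fraction (k*p_1 + p_0)/(k*q_1 + q_0) with the largest k >= 1 whose denominator stays <= 38; these approach x as k grows, and every other convergent or intermediate fraction in range is farther away.
Largest k: floor((38 - q_0)/q_1) = floor((38 - 1)/1) = 37.
That gives (37*7 + 6)/(37*1 + 1) = 265/38.
Compare the errors: |x - 7/1| = |545*1 - 7*78|/(78*1) = 1/78, and |x - 265/38| = |545*38 - 265*78|/(78*38) = 40/2964.
Cross-multiplying, 1*2964 = 2964 < 3120 = 40*78, so 1/78 is smaller: the convergent 7/1 is closer to x than 265/38.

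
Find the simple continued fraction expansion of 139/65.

Run the Euclidean algorithm on 139 and 65; the successive quotients are the partial quotients a_0, a_1, ... (each step inverts the fractional part left over by the previous one):
  139 = 2*65 + 9, so a_0 = 2.
  65 = 7*9 + 2, so a_1 = 7.
  9 = 4*2 + 1, so a_2 = 4.
  2 = 2*1 + 0, so a_3 = 2.
The remainder reaches 0 after 4 divisions, so the expansion has 4 partial quotients, read off in order.

[2; 7, 4, 2]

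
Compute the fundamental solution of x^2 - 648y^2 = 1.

First expand sqrt(648) as a continued fraction. With x_i = (sqrt(648) + m_i)/d_i and (m_0, d_0) = (0, 1): a_0 = floor(sqrt(648)) = 25, since 25^2 = 625 <= 648 < 676 = 26^2.
Iterate m_{i+1} = d_i*a_i - m_i, d_{i+1} = (648 - m_{i+1}^2)/d_i, a_{i+1} = floor((a_0 + m_{i+1})/d_{i+1}):
  m_1 = 1*25 - 0 = 25, d_1 = (648 - 25^2)/1 = 23/1 = 23, a_1 = floor((25 + 25)/23) = 2.
  m_2 = 23*2 - 25 = 21, d_2 = (648 - 21^2)/23 = 207/23 = 9, a_2 = floor((25 + 21)/9) = 5.
  m_3 = 9*5 - 21 = 24, d_3 = (648 - 24^2)/9 = 72/9 = 8, a_3 = floor((25 + 24)/8) = 6.
  m_4 = 8*6 - 24 = 24, d_4 = (648 - 24^2)/8 = 72/8 = 9, a_4 = floor((25 + 24)/9) = 5.
  m_5 = 9*5 - 24 = 21, d_5 = (648 - 21^2)/9 = 207/9 = 23, a_5 = floor((25 + 21)/23) = 2.
  m_6 = 23*2 - 21 = 25, d_6 = (648 - 25^2)/23 = 23/23 = 1, a_6 = floor((25 + 25)/1) = 50.
  m_7 = 1*50 - 25 = 25, d_7 = (648 - 25^2)/1 = 23/1 = 23: (m_7, d_7) = (m_1, d_1) = (25, 23), so from here the quotients repeat a_1, ..., a_6; the period length is 6.
So sqrt(648) = [25; (2, 5, 6, 5, 2, 50)] with period length k = 6.
k is even, so the fundamental solution of x^2 - 648y^2 = 1 is (p_{k-1}, q_{k-1}) = (p_5, q_5); compute convergents through index 5.
Convergents (p_i = a_i*p_{i-1} + p_{i-2}, q_i = a_i*q_{i-1} + q_{i-2} with p_{-2}=0, p_{-1}=1, q_{-2}=1, q_{-1}=0):
  i=0: a_0=25, p_0 = 25*1 + 0 = 25, q_0 = 25*0 + 1 = 1.
  i=1: a_1=2, p_1 = 2*25 + 1 = 51, q_1 = 2*1 + 0 = 2.
  i=2: a_2=5, p_2 = 5*51 + 25 = 280, q_2 = 5*2 + 1 = 11.
  i=3: a_3=6, p_3 = 6*280 + 51 = 1731, q_3 = 6*11 + 2 = 68.
  i=4: a_4=5, p_4 = 5*1731 + 280 = 8935, q_4 = 5*68 + 11 = 351.
  i=5: a_5=2, p_5 = 2*8935 + 1731 = 19601, q_5 = 2*351 + 68 = 770.
Check: 19601^2 - 648*770^2 = 384199201 - 384199200 = 1, so (x, y) = (19601, 770) solves the equation, and by the theorem it is the least positive solution.

(x, y) = (19601, 770)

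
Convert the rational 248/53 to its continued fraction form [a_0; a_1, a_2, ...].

[4; 1, 2, 8, 2]

Run the Euclidean algorithm on 248 and 53; the successive quotients are the partial quotients a_0, a_1, ... (each step inverts the fractional part left over by the previous one):
  248 = 4*53 + 36, so a_0 = 4.
  53 = 1*36 + 17, so a_1 = 1.
  36 = 2*17 + 2, so a_2 = 2.
  17 = 8*2 + 1, so a_3 = 8.
  2 = 2*1 + 0, so a_4 = 2.
The remainder reaches 0 after 5 divisions, so the expansion has 5 partial quotients, read off in order.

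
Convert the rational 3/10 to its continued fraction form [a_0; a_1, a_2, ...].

[0; 3, 3]

Run the Euclidean algorithm on 3 and 10; the successive quotients are the partial quotients a_0, a_1, ... (each step inverts the fractional part left over by the previous one):
  3 = 0*10 + 3, so a_0 = 0.
  10 = 3*3 + 1, so a_1 = 3.
  3 = 3*1 + 0, so a_2 = 3.
The remainder reaches 0 after 3 divisions, so the expansion has 3 partial quotients, read off in order.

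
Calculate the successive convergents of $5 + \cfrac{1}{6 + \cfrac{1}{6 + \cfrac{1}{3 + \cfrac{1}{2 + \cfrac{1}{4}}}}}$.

Using the convergent recurrence p_i = a_i*p_{i-1} + p_{i-2}, q_i = a_i*q_{i-1} + q_{i-2} with p_{-2}=0, p_{-1}=1, q_{-2}=1, q_{-1}=0:
  i=0: a_0=5, p_0 = 5*1 + 0 = 5, q_0 = 5*0 + 1 = 1.
  i=1: a_1=6, p_1 = 6*5 + 1 = 31, q_1 = 6*1 + 0 = 6.
  i=2: a_2=6, p_2 = 6*31 + 5 = 191, q_2 = 6*6 + 1 = 37.
  i=3: a_3=3, p_3 = 3*191 + 31 = 604, q_3 = 3*37 + 6 = 117.
  i=4: a_4=2, p_4 = 2*604 + 191 = 1399, q_4 = 2*117 + 37 = 271.
  i=5: a_5=4, p_5 = 4*1399 + 604 = 6200, q_5 = 4*271 + 117 = 1201.

5/1, 31/6, 191/37, 604/117, 1399/271, 6200/1201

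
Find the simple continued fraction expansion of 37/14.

[2; 1, 1, 1, 4]

Run the Euclidean algorithm on 37 and 14; the successive quotients are the partial quotients a_0, a_1, ... (each step inverts the fractional part left over by the previous one):
  37 = 2*14 + 9, so a_0 = 2.
  14 = 1*9 + 5, so a_1 = 1.
  9 = 1*5 + 4, so a_2 = 1.
  5 = 1*4 + 1, so a_3 = 1.
  4 = 4*1 + 0, so a_4 = 4.
The remainder reaches 0 after 5 divisions, so the expansion has 5 partial quotients, read off in order.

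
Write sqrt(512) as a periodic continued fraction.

[22; (1, 1, 1, 2, 6, 11, 6, 2, 1, 1, 1, 44)]

Write x_i = (sqrt(512) + m_i)/d_i with (m_0, d_0) = (0, 1). a_0 = floor(sqrt(512)) = 22, since 22^2 = 484 <= 512 < 529 = 23^2.
Iterate m_{i+1} = d_i*a_i - m_i, d_{i+1} = (512 - m_{i+1}^2)/d_i, a_{i+1} = floor((a_0 + m_{i+1})/d_{i+1}):
  m_1 = 1*22 - 0 = 22, d_1 = (512 - 22^2)/1 = 28/1 = 28, a_1 = floor((22 + 22)/28) = 1.
  m_2 = 28*1 - 22 = 6, d_2 = (512 - 6^2)/28 = 476/28 = 17, a_2 = floor((22 + 6)/17) = 1.
  m_3 = 17*1 - 6 = 11, d_3 = (512 - 11^2)/17 = 391/17 = 23, a_3 = floor((22 + 11)/23) = 1.
  m_4 = 23*1 - 11 = 12, d_4 = (512 - 12^2)/23 = 368/23 = 16, a_4 = floor((22 + 12)/16) = 2.
  m_5 = 16*2 - 12 = 20, d_5 = (512 - 20^2)/16 = 112/16 = 7, a_5 = floor((22 + 20)/7) = 6.
  m_6 = 7*6 - 20 = 22, d_6 = (512 - 22^2)/7 = 28/7 = 4, a_6 = floor((22 + 22)/4) = 11.
  m_7 = 4*11 - 22 = 22, d_7 = (512 - 22^2)/4 = 28/4 = 7, a_7 = floor((22 + 22)/7) = 6.
  m_8 = 7*6 - 22 = 20, d_8 = (512 - 20^2)/7 = 112/7 = 16, a_8 = floor((22 + 20)/16) = 2.
  m_9 = 16*2 - 20 = 12, d_9 = (512 - 12^2)/16 = 368/16 = 23, a_9 = floor((22 + 12)/23) = 1.
  m_10 = 23*1 - 12 = 11, d_10 = (512 - 11^2)/23 = 391/23 = 17, a_10 = floor((22 + 11)/17) = 1.
  m_11 = 17*1 - 11 = 6, d_11 = (512 - 6^2)/17 = 476/17 = 28, a_11 = floor((22 + 6)/28) = 1.
  m_12 = 28*1 - 6 = 22, d_12 = (512 - 22^2)/28 = 28/28 = 1, a_12 = floor((22 + 22)/1) = 44.
  m_13 = 1*44 - 22 = 22, d_13 = (512 - 22^2)/1 = 28/1 = 28: (m_13, d_13) = (m_1, d_1) = (22, 28), so from here the quotients repeat a_1, ..., a_12; the period length is 12.
Hence the expansion of sqrt(512) is a_0 = 22 followed by the repeating block 1, 1, 1, 2, 6, 11, 6, 2, 1, 1, 1, 44 (period 12).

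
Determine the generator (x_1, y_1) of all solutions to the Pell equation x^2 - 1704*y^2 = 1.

(x, y) = (88751, 2150)

First expand sqrt(1704) as a continued fraction. With x_i = (sqrt(1704) + m_i)/d_i and (m_0, d_0) = (0, 1): a_0 = floor(sqrt(1704)) = 41, since 41^2 = 1681 <= 1704 < 1764 = 42^2.
Iterate m_{i+1} = d_i*a_i - m_i, d_{i+1} = (1704 - m_{i+1}^2)/d_i, a_{i+1} = floor((a_0 + m_{i+1})/d_{i+1}):
  m_1 = 1*41 - 0 = 41, d_1 = (1704 - 41^2)/1 = 23/1 = 23, a_1 = floor((41 + 41)/23) = 3.
  m_2 = 23*3 - 41 = 28, d_2 = (1704 - 28^2)/23 = 920/23 = 40, a_2 = floor((41 + 28)/40) = 1.
  m_3 = 40*1 - 28 = 12, d_3 = (1704 - 12^2)/40 = 1560/40 = 39, a_3 = floor((41 + 12)/39) = 1.
  m_4 = 39*1 - 12 = 27, d_4 = (1704 - 27^2)/39 = 975/39 = 25, a_4 = floor((41 + 27)/25) = 2.
  m_5 = 25*2 - 27 = 23, d_5 = (1704 - 23^2)/25 = 1175/25 = 47, a_5 = floor((41 + 23)/47) = 1.
  m_6 = 47*1 - 23 = 24, d_6 = (1704 - 24^2)/47 = 1128/47 = 24, a_6 = floor((41 + 24)/24) = 2.
  m_7 = 24*2 - 24 = 24, d_7 = (1704 - 24^2)/24 = 1128/24 = 47, a_7 = floor((41 + 24)/47) = 1.
  m_8 = 47*1 - 24 = 23, d_8 = (1704 - 23^2)/47 = 1175/47 = 25, a_8 = floor((41 + 23)/25) = 2.
  m_9 = 25*2 - 23 = 27, d_9 = (1704 - 27^2)/25 = 975/25 = 39, a_9 = floor((41 + 27)/39) = 1.
  m_10 = 39*1 - 27 = 12, d_10 = (1704 - 12^2)/39 = 1560/39 = 40, a_10 = floor((41 + 12)/40) = 1.
  m_11 = 40*1 - 12 = 28, d_11 = (1704 - 28^2)/40 = 920/40 = 23, a_11 = floor((41 + 28)/23) = 3.
  m_12 = 23*3 - 28 = 41, d_12 = (1704 - 41^2)/23 = 23/23 = 1, a_12 = floor((41 + 41)/1) = 82.
  m_13 = 1*82 - 41 = 41, d_13 = (1704 - 41^2)/1 = 23/1 = 23: (m_13, d_13) = (m_1, d_1) = (41, 23), so from here the quotients repeat a_1, ..., a_12; the period length is 12.
So sqrt(1704) = [41; (3, 1, 1, 2, 1, 2, 1, 2, 1, 1, 3, 82)] with period length k = 12.
k is even, so the fundamental solution of x^2 - 1704y^2 = 1 is (p_{k-1}, q_{k-1}) = (p_11, q_11); compute convergents through index 11.
Convergents (p_i = a_i*p_{i-1} + p_{i-2}, q_i = a_i*q_{i-1} + q_{i-2} with p_{-2}=0, p_{-1}=1, q_{-2}=1, q_{-1}=0):
  i=0: a_0=41, p_0 = 41*1 + 0 = 41, q_0 = 41*0 + 1 = 1.
  i=1: a_1=3, p_1 = 3*41 + 1 = 124, q_1 = 3*1 + 0 = 3.
  i=2: a_2=1, p_2 = 1*124 + 41 = 165, q_2 = 1*3 + 1 = 4.
  i=3: a_3=1, p_3 = 1*165 + 124 = 289, q_3 = 1*4 + 3 = 7.
  i=4: a_4=2, p_4 = 2*289 + 165 = 743, q_4 = 2*7 + 4 = 18.
  i=5: a_5=1, p_5 = 1*743 + 289 = 1032, q_5 = 1*18 + 7 = 25.
  i=6: a_6=2, p_6 = 2*1032 + 743 = 2807, q_6 = 2*25 + 18 = 68.
  i=7: a_7=1, p_7 = 1*2807 + 1032 = 3839, q_7 = 1*68 + 25 = 93.
  i=8: a_8=2, p_8 = 2*3839 + 2807 = 10485, q_8 = 2*93 + 68 = 254.
  i=9: a_9=1, p_9 = 1*10485 + 3839 = 14324, q_9 = 1*254 + 93 = 347.
  i=10: a_10=1, p_10 = 1*14324 + 10485 = 24809, q_10 = 1*347 + 254 = 601.
  i=11: a_11=3, p_11 = 3*24809 + 14324 = 88751, q_11 = 3*601 + 347 = 2150.
Check: 88751^2 - 1704*2150^2 = 7876740001 - 7876740000 = 1, so (x, y) = (88751, 2150) solves the equation, and by the theorem it is the least positive solution.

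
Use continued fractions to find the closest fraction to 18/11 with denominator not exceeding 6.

Expand x = 18/11 as a continued fraction with the Euclidean algorithm:
  18 = 1*11 + 7, so a_0 = 1.
  11 = 1*7 + 4, so a_1 = 1.
  7 = 1*4 + 3, so a_2 = 1.
  4 = 1*3 + 1, so a_3 = 1.
  3 = 3*1 + 0, so a_4 = 3.
so x = [1; 1, 1, 1, 3].
Convergents (p_i = a_i*p_{i-1} + p_{i-2}, q_i = a_i*q_{i-1} + q_{i-2} with p_{-2}=0, p_{-1}=1, q_{-2}=1, q_{-1}=0), until the denominator exceeds 6:
  i=0: a_0=1, p_0 = 1*1 + 0 = 1, q_0 = 1*0 + 1 = 1.
  i=1: a_1=1, p_1 = 1*1 + 1 = 2, q_1 = 1*1 + 0 = 1.
  i=2: a_2=1, p_2 = 1*2 + 1 = 3, q_2 = 1*1 + 1 = 2.
  i=3: a_3=1, p_3 = 1*3 + 2 = 5, q_3 = 1*2 + 1 = 3.
  i=4: a_4=3, p_4 = 3*5 + 3 = 18, q_4 = 3*3 + 2 = 11.
q_4 = 11 > 6, so the last convergent with denominator <= 6 is p_3/q_3 = 5/3.
The closest fraction with denominator <= 6 is either p_3/q_3 or the intermediate fraction (k*p_3 + p_2)/(k*q_3 + q_2) with the largest k >= 1 whose denominator stays <= 6; these approach x as k grows, and every other convergent or intermediate fraction in range is farther away.
Largest k: floor((6 - q_2)/q_3) = floor((6 - 2)/3) = 1.
That gives (1*5 + 3)/(1*3 + 2) = 8/5.
Compare the errors: |x - 5/3| = |18*3 - 5*11|/(11*3) = 1/33, and |x - 8/5| = |18*5 - 8*11|/(11*5) = 2/55.
Cross-multiplying, 1*55 = 55 < 66 = 2*33, so 1/33 is smaller: the convergent 5/3 is closer to x than 8/5.

5/3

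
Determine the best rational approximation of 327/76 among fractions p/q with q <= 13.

Expand x = 327/76 as a continued fraction with the Euclidean algorithm:
  327 = 4*76 + 23, so a_0 = 4.
  76 = 3*23 + 7, so a_1 = 3.
  23 = 3*7 + 2, so a_2 = 3.
  7 = 3*2 + 1, so a_3 = 3.
  2 = 2*1 + 0, so a_4 = 2.
so x = [4; 3, 3, 3, 2].
Convergents (p_i = a_i*p_{i-1} + p_{i-2}, q_i = a_i*q_{i-1} + q_{i-2} with p_{-2}=0, p_{-1}=1, q_{-2}=1, q_{-1}=0), until the denominator exceeds 13:
  i=0: a_0=4, p_0 = 4*1 + 0 = 4, q_0 = 4*0 + 1 = 1.
  i=1: a_1=3, p_1 = 3*4 + 1 = 13, q_1 = 3*1 + 0 = 3.
  i=2: a_2=3, p_2 = 3*13 + 4 = 43, q_2 = 3*3 + 1 = 10.
  i=3: a_3=3, p_3 = 3*43 + 13 = 142, q_3 = 3*10 + 3 = 33.
q_3 = 33 > 13, so the last convergent with denominator <= 13 is p_2/q_2 = 43/10.
The closest fraction with denominator <= 13 is either p_2/q_2 or the intermediate fraction (k*p_2 + p_1)/(k*q_2 + q_1) with the largest k >= 1 whose denominator stays <= 13; these approach x as k grows, and every other convergent or intermediate fraction in range is farther away.
Largest k: floor((13 - q_1)/q_2) = floor((13 - 3)/10) = 1.
That gives (1*43 + 13)/(1*10 + 3) = 56/13.
Compare the errors: |x - 43/10| = |327*10 - 43*76|/(76*10) = 2/760, and |x - 56/13| = |327*13 - 56*76|/(76*13) = 5/988.
Cross-multiplying, 2*988 = 1976 < 3800 = 5*760, so 2/760 is smaller: the convergent 43/10 is closer to x than 56/13.

43/10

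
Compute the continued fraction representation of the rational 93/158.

[0; 1, 1, 2, 3, 9]

Run the Euclidean algorithm on 93 and 158; the successive quotients are the partial quotients a_0, a_1, ... (each step inverts the fractional part left over by the previous one):
  93 = 0*158 + 93, so a_0 = 0.
  158 = 1*93 + 65, so a_1 = 1.
  93 = 1*65 + 28, so a_2 = 1.
  65 = 2*28 + 9, so a_3 = 2.
  28 = 3*9 + 1, so a_4 = 3.
  9 = 9*1 + 0, so a_5 = 9.
The remainder reaches 0 after 6 divisions, so the expansion has 6 partial quotients, read off in order.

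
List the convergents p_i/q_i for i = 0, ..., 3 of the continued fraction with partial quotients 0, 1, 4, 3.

0/1, 1/1, 4/5, 13/16

Using the convergent recurrence p_i = a_i*p_{i-1} + p_{i-2}, q_i = a_i*q_{i-1} + q_{i-2} with p_{-2}=0, p_{-1}=1, q_{-2}=1, q_{-1}=0:
  i=0: a_0=0, p_0 = 0*1 + 0 = 0, q_0 = 0*0 + 1 = 1.
  i=1: a_1=1, p_1 = 1*0 + 1 = 1, q_1 = 1*1 + 0 = 1.
  i=2: a_2=4, p_2 = 4*1 + 0 = 4, q_2 = 4*1 + 1 = 5.
  i=3: a_3=3, p_3 = 3*4 + 1 = 13, q_3 = 3*5 + 1 = 16.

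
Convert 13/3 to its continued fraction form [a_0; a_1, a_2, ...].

Run the Euclidean algorithm on 13 and 3; the successive quotients are the partial quotients a_0, a_1, ... (each step inverts the fractional part left over by the previous one):
  13 = 4*3 + 1, so a_0 = 4.
  3 = 3*1 + 0, so a_1 = 3.
The remainder reaches 0 after 2 divisions, so the expansion has 2 partial quotients, read off in order.

[4; 3]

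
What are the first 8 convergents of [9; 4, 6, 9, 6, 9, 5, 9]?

Using the convergent recurrence p_i = a_i*p_{i-1} + p_{i-2}, q_i = a_i*q_{i-1} + q_{i-2} with p_{-2}=0, p_{-1}=1, q_{-2}=1, q_{-1}=0:
  i=0: a_0=9, p_0 = 9*1 + 0 = 9, q_0 = 9*0 + 1 = 1.
  i=1: a_1=4, p_1 = 4*9 + 1 = 37, q_1 = 4*1 + 0 = 4.
  i=2: a_2=6, p_2 = 6*37 + 9 = 231, q_2 = 6*4 + 1 = 25.
  i=3: a_3=9, p_3 = 9*231 + 37 = 2116, q_3 = 9*25 + 4 = 229.
  i=4: a_4=6, p_4 = 6*2116 + 231 = 12927, q_4 = 6*229 + 25 = 1399.
  i=5: a_5=9, p_5 = 9*12927 + 2116 = 118459, q_5 = 9*1399 + 229 = 12820.
  i=6: a_6=5, p_6 = 5*118459 + 12927 = 605222, q_6 = 5*12820 + 1399 = 65499.
  i=7: a_7=9, p_7 = 9*605222 + 118459 = 5565457, q_7 = 9*65499 + 12820 = 602311.

9/1, 37/4, 231/25, 2116/229, 12927/1399, 118459/12820, 605222/65499, 5565457/602311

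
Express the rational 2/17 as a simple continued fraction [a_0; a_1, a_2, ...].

[0; 8, 2]

Run the Euclidean algorithm on 2 and 17; the successive quotients are the partial quotients a_0, a_1, ... (each step inverts the fractional part left over by the previous one):
  2 = 0*17 + 2, so a_0 = 0.
  17 = 8*2 + 1, so a_1 = 8.
  2 = 2*1 + 0, so a_2 = 2.
The remainder reaches 0 after 3 divisions, so the expansion has 3 partial quotients, read off in order.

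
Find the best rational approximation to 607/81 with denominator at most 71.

Expand x = 607/81 as a continued fraction with the Euclidean algorithm:
  607 = 7*81 + 40, so a_0 = 7.
  81 = 2*40 + 1, so a_1 = 2.
  40 = 40*1 + 0, so a_2 = 40.
so x = [7; 2, 40].
Convergents (p_i = a_i*p_{i-1} + p_{i-2}, q_i = a_i*q_{i-1} + q_{i-2} with p_{-2}=0, p_{-1}=1, q_{-2}=1, q_{-1}=0), until the denominator exceeds 71:
  i=0: a_0=7, p_0 = 7*1 + 0 = 7, q_0 = 7*0 + 1 = 1.
  i=1: a_1=2, p_1 = 2*7 + 1 = 15, q_1 = 2*1 + 0 = 2.
  i=2: a_2=40, p_2 = 40*15 + 7 = 607, q_2 = 40*2 + 1 = 81.
q_2 = 81 > 71, so the last convergent with denominator <= 71 is p_1/q_1 = 15/2.
The closest fraction with denominator <= 71 is either p_1/q_1 or the intermediate fraction (k*p_1 + p_0)/(k*q_1 + q_0) with the largest k >= 1 whose denominator stays <= 71; these approach x as k grows, and every other convergent or intermediate fraction in range is farther away.
Largest k: floor((71 - q_0)/q_1) = floor((71 - 1)/2) = 35.
That gives (35*15 + 7)/(35*2 + 1) = 532/71.
Compare the errors: |x - 15/2| = |607*2 - 15*81|/(81*2) = 1/162, and |x - 532/71| = |607*71 - 532*81|/(81*71) = 5/5751.
Cross-multiplying, 5*162 = 810 < 5751 = 1*5751, so 5/5751 is smaller: the intermediate fraction 532/71 is closer to x than 15/2.

532/71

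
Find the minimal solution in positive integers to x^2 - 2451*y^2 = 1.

(x, y) = (6535, 132)

First expand sqrt(2451) as a continued fraction. With x_i = (sqrt(2451) + m_i)/d_i and (m_0, d_0) = (0, 1): a_0 = floor(sqrt(2451)) = 49, since 49^2 = 2401 <= 2451 < 2500 = 50^2.
Iterate m_{i+1} = d_i*a_i - m_i, d_{i+1} = (2451 - m_{i+1}^2)/d_i, a_{i+1} = floor((a_0 + m_{i+1})/d_{i+1}):
  m_1 = 1*49 - 0 = 49, d_1 = (2451 - 49^2)/1 = 50/1 = 50, a_1 = floor((49 + 49)/50) = 1.
  m_2 = 50*1 - 49 = 1, d_2 = (2451 - 1^2)/50 = 2450/50 = 49, a_2 = floor((49 + 1)/49) = 1.
  m_3 = 49*1 - 1 = 48, d_3 = (2451 - 48^2)/49 = 147/49 = 3, a_3 = floor((49 + 48)/3) = 32.
  m_4 = 3*32 - 48 = 48, d_4 = (2451 - 48^2)/3 = 147/3 = 49, a_4 = floor((49 + 48)/49) = 1.
  m_5 = 49*1 - 48 = 1, d_5 = (2451 - 1^2)/49 = 2450/49 = 50, a_5 = floor((49 + 1)/50) = 1.
  m_6 = 50*1 - 1 = 49, d_6 = (2451 - 49^2)/50 = 50/50 = 1, a_6 = floor((49 + 49)/1) = 98.
  m_7 = 1*98 - 49 = 49, d_7 = (2451 - 49^2)/1 = 50/1 = 50: (m_7, d_7) = (m_1, d_1) = (49, 50), so from here the quotients repeat a_1, ..., a_6; the period length is 6.
So sqrt(2451) = [49; (1, 1, 32, 1, 1, 98)] with period length k = 6.
k is even, so the fundamental solution of x^2 - 2451y^2 = 1 is (p_{k-1}, q_{k-1}) = (p_5, q_5); compute convergents through index 5.
Convergents (p_i = a_i*p_{i-1} + p_{i-2}, q_i = a_i*q_{i-1} + q_{i-2} with p_{-2}=0, p_{-1}=1, q_{-2}=1, q_{-1}=0):
  i=0: a_0=49, p_0 = 49*1 + 0 = 49, q_0 = 49*0 + 1 = 1.
  i=1: a_1=1, p_1 = 1*49 + 1 = 50, q_1 = 1*1 + 0 = 1.
  i=2: a_2=1, p_2 = 1*50 + 49 = 99, q_2 = 1*1 + 1 = 2.
  i=3: a_3=32, p_3 = 32*99 + 50 = 3218, q_3 = 32*2 + 1 = 65.
  i=4: a_4=1, p_4 = 1*3218 + 99 = 3317, q_4 = 1*65 + 2 = 67.
  i=5: a_5=1, p_5 = 1*3317 + 3218 = 6535, q_5 = 1*67 + 65 = 132.
Check: 6535^2 - 2451*132^2 = 42706225 - 42706224 = 1, so (x, y) = (6535, 132) solves the equation, and by the theorem it is the least positive solution.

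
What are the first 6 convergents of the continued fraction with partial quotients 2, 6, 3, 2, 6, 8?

2/1, 13/6, 41/19, 95/44, 611/283, 4983/2308

Using the convergent recurrence p_i = a_i*p_{i-1} + p_{i-2}, q_i = a_i*q_{i-1} + q_{i-2} with p_{-2}=0, p_{-1}=1, q_{-2}=1, q_{-1}=0:
  i=0: a_0=2, p_0 = 2*1 + 0 = 2, q_0 = 2*0 + 1 = 1.
  i=1: a_1=6, p_1 = 6*2 + 1 = 13, q_1 = 6*1 + 0 = 6.
  i=2: a_2=3, p_2 = 3*13 + 2 = 41, q_2 = 3*6 + 1 = 19.
  i=3: a_3=2, p_3 = 2*41 + 13 = 95, q_3 = 2*19 + 6 = 44.
  i=4: a_4=6, p_4 = 6*95 + 41 = 611, q_4 = 6*44 + 19 = 283.
  i=5: a_5=8, p_5 = 8*611 + 95 = 4983, q_5 = 8*283 + 44 = 2308.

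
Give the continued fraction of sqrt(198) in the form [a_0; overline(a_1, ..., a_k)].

[14; overline(14, 28)]

Write x_i = (sqrt(198) + m_i)/d_i with (m_0, d_0) = (0, 1). a_0 = floor(sqrt(198)) = 14, since 14^2 = 196 <= 198 < 225 = 15^2.
Iterate m_{i+1} = d_i*a_i - m_i, d_{i+1} = (198 - m_{i+1}^2)/d_i, a_{i+1} = floor((a_0 + m_{i+1})/d_{i+1}):
  m_1 = 1*14 - 0 = 14, d_1 = (198 - 14^2)/1 = 2/1 = 2, a_1 = floor((14 + 14)/2) = 14.
  m_2 = 2*14 - 14 = 14, d_2 = (198 - 14^2)/2 = 2/2 = 1, a_2 = floor((14 + 14)/1) = 28.
  m_3 = 1*28 - 14 = 14, d_3 = (198 - 14^2)/1 = 2/1 = 2: (m_3, d_3) = (m_1, d_1) = (14, 2), so from here the quotients repeat a_1, a_2; the period length is 2.
Hence the expansion of sqrt(198) is a_0 = 14 followed by the repeating block 14, 28 (period 2).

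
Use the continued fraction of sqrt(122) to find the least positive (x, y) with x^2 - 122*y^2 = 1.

First expand sqrt(122) as a continued fraction. With x_i = (sqrt(122) + m_i)/d_i and (m_0, d_0) = (0, 1): a_0 = floor(sqrt(122)) = 11, since 11^2 = 121 <= 122 < 144 = 12^2.
Iterate m_{i+1} = d_i*a_i - m_i, d_{i+1} = (122 - m_{i+1}^2)/d_i, a_{i+1} = floor((a_0 + m_{i+1})/d_{i+1}):
  m_1 = 1*11 - 0 = 11, d_1 = (122 - 11^2)/1 = 1/1 = 1, a_1 = floor((11 + 11)/1) = 22.
  m_2 = 1*22 - 11 = 11, d_2 = (122 - 11^2)/1 = 1/1 = 1: (m_2, d_2) = (m_1, d_1) = (11, 1), so from here the quotient a_1 repeats; the period length is 1.
So sqrt(122) = [11; (22)] with period length k = 1.
k is odd, so (p_{k-1}, q_{k-1}) only solves x^2 - 122y^2 = -1 and the fundamental solution of x^2 - 122y^2 = 1 is (p_{2k-1}, q_{2k-1}) = (p_1, q_1); compute convergents through index 1, running through the period twice.
Convergents (p_i = a_i*p_{i-1} + p_{i-2}, q_i = a_i*q_{i-1} + q_{i-2} with p_{-2}=0, p_{-1}=1, q_{-2}=1, q_{-1}=0):
  i=0: a_0=11, p_0 = 11*1 + 0 = 11, q_0 = 11*0 + 1 = 1.
  i=1: a_1=22, p_1 = 22*11 + 1 = 243, q_1 = 22*1 + 0 = 22.
Indeed p_0^2 - 122*q_0^2 = 121 - 122 = -1, not +1.
Check: 243^2 - 122*22^2 = 59049 - 59048 = 1, so (x, y) = (243, 22) solves the equation, and by the theorem it is the least positive solution.

(x, y) = (243, 22)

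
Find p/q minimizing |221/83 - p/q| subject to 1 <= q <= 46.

Expand x = 221/83 as a continued fraction with the Euclidean algorithm:
  221 = 2*83 + 55, so a_0 = 2.
  83 = 1*55 + 28, so a_1 = 1.
  55 = 1*28 + 27, so a_2 = 1.
  28 = 1*27 + 1, so a_3 = 1.
  27 = 27*1 + 0, so a_4 = 27.
so x = [2; 1, 1, 1, 27].
Convergents (p_i = a_i*p_{i-1} + p_{i-2}, q_i = a_i*q_{i-1} + q_{i-2} with p_{-2}=0, p_{-1}=1, q_{-2}=1, q_{-1}=0), until the denominator exceeds 46:
  i=0: a_0=2, p_0 = 2*1 + 0 = 2, q_0 = 2*0 + 1 = 1.
  i=1: a_1=1, p_1 = 1*2 + 1 = 3, q_1 = 1*1 + 0 = 1.
  i=2: a_2=1, p_2 = 1*3 + 2 = 5, q_2 = 1*1 + 1 = 2.
  i=3: a_3=1, p_3 = 1*5 + 3 = 8, q_3 = 1*2 + 1 = 3.
  i=4: a_4=27, p_4 = 27*8 + 5 = 221, q_4 = 27*3 + 2 = 83.
q_4 = 83 > 46, so the last convergent with denominator <= 46 is p_3/q_3 = 8/3.
The closest fraction with denominator <= 46 is either p_3/q_3 or the intermediate fraction (k*p_3 + p_2)/(k*q_3 + q_2) with the largest k >= 1 whose denominator stays <= 46; these approach x as k grows, and every other convergent or intermediate fraction in range is farther away.
Largest k: floor((46 - q_2)/q_3) = floor((46 - 2)/3) = 14.
That gives (14*8 + 5)/(14*3 + 2) = 117/44.
Compare the errors: |x - 8/3| = |221*3 - 8*83|/(83*3) = 1/249, and |x - 117/44| = |221*44 - 117*83|/(83*44) = 13/3652.
Cross-multiplying, 13*249 = 3237 < 3652 = 1*3652, so 13/3652 is smaller: the intermediate fraction 117/44 is closer to x than 8/3.

117/44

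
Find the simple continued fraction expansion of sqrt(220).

Write x_i = (sqrt(220) + m_i)/d_i with (m_0, d_0) = (0, 1). a_0 = floor(sqrt(220)) = 14, since 14^2 = 196 <= 220 < 225 = 15^2.
Iterate m_{i+1} = d_i*a_i - m_i, d_{i+1} = (220 - m_{i+1}^2)/d_i, a_{i+1} = floor((a_0 + m_{i+1})/d_{i+1}):
  m_1 = 1*14 - 0 = 14, d_1 = (220 - 14^2)/1 = 24/1 = 24, a_1 = floor((14 + 14)/24) = 1.
  m_2 = 24*1 - 14 = 10, d_2 = (220 - 10^2)/24 = 120/24 = 5, a_2 = floor((14 + 10)/5) = 4.
  m_3 = 5*4 - 10 = 10, d_3 = (220 - 10^2)/5 = 120/5 = 24, a_3 = floor((14 + 10)/24) = 1.
  m_4 = 24*1 - 10 = 14, d_4 = (220 - 14^2)/24 = 24/24 = 1, a_4 = floor((14 + 14)/1) = 28.
  m_5 = 1*28 - 14 = 14, d_5 = (220 - 14^2)/1 = 24/1 = 24: (m_5, d_5) = (m_1, d_1) = (14, 24), so from here the quotients repeat a_1, ..., a_4; the period length is 4.
Hence the expansion of sqrt(220) is a_0 = 14 followed by the repeating block 1, 4, 1, 28 (period 4).

[14; (1, 4, 1, 28)]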